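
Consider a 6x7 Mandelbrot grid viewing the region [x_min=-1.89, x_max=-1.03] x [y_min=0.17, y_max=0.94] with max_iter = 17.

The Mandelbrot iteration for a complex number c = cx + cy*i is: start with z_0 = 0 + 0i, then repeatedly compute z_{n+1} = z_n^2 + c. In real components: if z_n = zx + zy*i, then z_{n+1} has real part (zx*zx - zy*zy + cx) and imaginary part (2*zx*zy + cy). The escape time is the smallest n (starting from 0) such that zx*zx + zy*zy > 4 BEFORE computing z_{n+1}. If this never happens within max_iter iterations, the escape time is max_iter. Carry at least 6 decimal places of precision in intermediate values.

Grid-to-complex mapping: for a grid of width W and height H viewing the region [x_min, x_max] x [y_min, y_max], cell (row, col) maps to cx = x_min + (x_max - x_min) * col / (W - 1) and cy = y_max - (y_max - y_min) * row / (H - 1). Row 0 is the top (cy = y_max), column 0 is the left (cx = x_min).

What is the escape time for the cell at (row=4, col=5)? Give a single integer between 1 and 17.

Answer: 6

Derivation:
z_0 = 0 + 0i, c = -1.0300 + 0.4267i
Iter 1: z = -1.0300 + 0.4267i, |z|^2 = 1.2429
Iter 2: z = -0.1511 + -0.4523i, |z|^2 = 0.2274
Iter 3: z = -1.2117 + 0.5634i, |z|^2 = 1.7856
Iter 4: z = 0.1208 + -0.9386i, |z|^2 = 0.8956
Iter 5: z = -1.8964 + 0.1999i, |z|^2 = 3.6364
Iter 6: z = 2.5265 + -0.3314i, |z|^2 = 6.4931
Escaped at iteration 6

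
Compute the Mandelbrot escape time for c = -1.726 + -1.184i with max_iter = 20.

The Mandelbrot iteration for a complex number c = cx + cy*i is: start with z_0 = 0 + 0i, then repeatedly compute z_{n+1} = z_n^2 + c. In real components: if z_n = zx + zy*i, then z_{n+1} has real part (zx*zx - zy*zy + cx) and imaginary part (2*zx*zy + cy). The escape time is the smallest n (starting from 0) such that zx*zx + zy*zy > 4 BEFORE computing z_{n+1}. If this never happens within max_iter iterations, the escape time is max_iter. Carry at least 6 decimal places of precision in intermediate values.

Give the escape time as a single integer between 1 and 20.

Answer: 1

Derivation:
z_0 = 0 + 0i, c = -1.7260 + -1.1840i
Iter 1: z = -1.7260 + -1.1840i, |z|^2 = 4.3809
Escaped at iteration 1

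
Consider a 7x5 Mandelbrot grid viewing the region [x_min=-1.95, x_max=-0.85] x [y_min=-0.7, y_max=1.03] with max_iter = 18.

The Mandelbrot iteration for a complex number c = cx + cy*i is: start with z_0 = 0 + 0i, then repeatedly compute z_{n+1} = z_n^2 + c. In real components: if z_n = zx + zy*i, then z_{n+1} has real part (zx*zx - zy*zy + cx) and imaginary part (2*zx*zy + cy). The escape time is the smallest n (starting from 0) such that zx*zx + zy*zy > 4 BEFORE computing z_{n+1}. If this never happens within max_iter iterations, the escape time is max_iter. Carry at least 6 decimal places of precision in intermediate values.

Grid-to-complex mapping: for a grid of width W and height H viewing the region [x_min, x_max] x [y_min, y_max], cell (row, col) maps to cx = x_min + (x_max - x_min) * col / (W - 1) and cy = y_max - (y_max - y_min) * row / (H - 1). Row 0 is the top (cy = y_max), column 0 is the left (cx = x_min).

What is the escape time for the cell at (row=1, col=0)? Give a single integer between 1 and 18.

Answer: 1

Derivation:
z_0 = 0 + 0i, c = -1.9500 + 0.5975i
Iter 1: z = -1.9500 + 0.5975i, |z|^2 = 4.1595
Escaped at iteration 1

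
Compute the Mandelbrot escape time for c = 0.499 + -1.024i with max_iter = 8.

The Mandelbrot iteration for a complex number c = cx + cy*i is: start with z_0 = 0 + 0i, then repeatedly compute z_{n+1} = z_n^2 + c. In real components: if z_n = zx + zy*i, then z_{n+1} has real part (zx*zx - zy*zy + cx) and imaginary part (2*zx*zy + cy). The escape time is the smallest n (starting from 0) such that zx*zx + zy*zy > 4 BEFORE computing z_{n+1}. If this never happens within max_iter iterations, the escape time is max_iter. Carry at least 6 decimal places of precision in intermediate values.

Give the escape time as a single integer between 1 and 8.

z_0 = 0 + 0i, c = 0.4990 + -1.0240i
Iter 1: z = 0.4990 + -1.0240i, |z|^2 = 1.2976
Iter 2: z = -0.3006 + -2.0460i, |z|^2 = 4.2763
Escaped at iteration 2

Answer: 2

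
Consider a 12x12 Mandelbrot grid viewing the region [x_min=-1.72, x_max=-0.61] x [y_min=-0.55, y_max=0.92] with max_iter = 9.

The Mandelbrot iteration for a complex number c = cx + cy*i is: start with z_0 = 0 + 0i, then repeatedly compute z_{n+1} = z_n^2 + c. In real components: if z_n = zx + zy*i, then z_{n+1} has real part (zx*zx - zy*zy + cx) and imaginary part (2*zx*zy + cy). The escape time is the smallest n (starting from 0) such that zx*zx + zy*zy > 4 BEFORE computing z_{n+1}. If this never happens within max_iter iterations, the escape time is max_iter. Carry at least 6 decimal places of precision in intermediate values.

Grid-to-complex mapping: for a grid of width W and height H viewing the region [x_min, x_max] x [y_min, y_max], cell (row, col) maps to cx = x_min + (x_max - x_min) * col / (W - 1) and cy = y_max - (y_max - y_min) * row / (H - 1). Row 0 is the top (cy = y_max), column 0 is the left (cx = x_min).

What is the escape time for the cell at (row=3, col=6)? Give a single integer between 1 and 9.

z_0 = 0 + 0i, c = -1.1145 + 0.5191i
Iter 1: z = -1.1145 + 0.5191i, |z|^2 = 1.5117
Iter 2: z = -0.1418 + -0.6380i, |z|^2 = 0.4272
Iter 3: z = -1.5015 + 0.7000i, |z|^2 = 2.7445
Iter 4: z = 0.6499 + -1.5831i, |z|^2 = 2.9285
Iter 5: z = -3.1982 + -1.5387i, |z|^2 = 12.5960
Escaped at iteration 5

Answer: 5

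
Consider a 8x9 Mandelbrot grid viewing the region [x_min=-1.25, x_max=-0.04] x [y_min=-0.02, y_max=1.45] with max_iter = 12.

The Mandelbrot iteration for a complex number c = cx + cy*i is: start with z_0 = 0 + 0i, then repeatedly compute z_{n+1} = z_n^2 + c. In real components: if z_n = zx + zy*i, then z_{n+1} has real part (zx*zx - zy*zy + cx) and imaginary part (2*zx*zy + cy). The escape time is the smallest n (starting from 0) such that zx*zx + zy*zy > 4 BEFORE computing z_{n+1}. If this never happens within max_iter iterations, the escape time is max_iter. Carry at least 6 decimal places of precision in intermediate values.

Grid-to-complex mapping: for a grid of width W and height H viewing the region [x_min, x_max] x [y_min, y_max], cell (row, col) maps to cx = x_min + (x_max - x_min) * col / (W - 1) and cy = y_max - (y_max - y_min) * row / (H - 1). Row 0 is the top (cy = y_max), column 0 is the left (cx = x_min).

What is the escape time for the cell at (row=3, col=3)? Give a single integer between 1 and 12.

z_0 = 0 + 0i, c = -0.7314 + 0.8987i
Iter 1: z = -0.7314 + 0.8987i, |z|^2 = 1.3427
Iter 2: z = -1.0042 + -0.4160i, |z|^2 = 1.1815
Iter 3: z = 0.1039 + 1.7342i, |z|^2 = 3.0183
Iter 4: z = -3.7282 + 1.2592i, |z|^2 = 15.4848
Escaped at iteration 4

Answer: 4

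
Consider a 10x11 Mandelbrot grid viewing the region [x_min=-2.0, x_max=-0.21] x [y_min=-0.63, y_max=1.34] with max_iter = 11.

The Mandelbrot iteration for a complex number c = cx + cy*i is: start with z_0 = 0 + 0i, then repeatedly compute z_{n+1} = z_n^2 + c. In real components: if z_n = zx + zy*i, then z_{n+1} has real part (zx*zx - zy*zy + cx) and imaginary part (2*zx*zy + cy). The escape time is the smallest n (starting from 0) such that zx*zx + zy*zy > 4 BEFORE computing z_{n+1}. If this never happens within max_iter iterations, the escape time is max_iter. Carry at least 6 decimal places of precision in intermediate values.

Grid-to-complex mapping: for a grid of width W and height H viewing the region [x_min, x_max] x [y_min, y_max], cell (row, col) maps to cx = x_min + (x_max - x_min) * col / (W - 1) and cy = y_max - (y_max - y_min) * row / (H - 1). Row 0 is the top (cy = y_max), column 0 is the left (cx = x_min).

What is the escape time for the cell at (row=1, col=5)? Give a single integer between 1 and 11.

Answer: 3

Derivation:
z_0 = 0 + 0i, c = -1.0056 + 1.1430i
Iter 1: z = -1.0056 + 1.1430i, |z|^2 = 2.3176
Iter 2: z = -1.3009 + -1.1557i, |z|^2 = 3.0279
Iter 3: z = -0.6490 + 4.1498i, |z|^2 = 17.6421
Escaped at iteration 3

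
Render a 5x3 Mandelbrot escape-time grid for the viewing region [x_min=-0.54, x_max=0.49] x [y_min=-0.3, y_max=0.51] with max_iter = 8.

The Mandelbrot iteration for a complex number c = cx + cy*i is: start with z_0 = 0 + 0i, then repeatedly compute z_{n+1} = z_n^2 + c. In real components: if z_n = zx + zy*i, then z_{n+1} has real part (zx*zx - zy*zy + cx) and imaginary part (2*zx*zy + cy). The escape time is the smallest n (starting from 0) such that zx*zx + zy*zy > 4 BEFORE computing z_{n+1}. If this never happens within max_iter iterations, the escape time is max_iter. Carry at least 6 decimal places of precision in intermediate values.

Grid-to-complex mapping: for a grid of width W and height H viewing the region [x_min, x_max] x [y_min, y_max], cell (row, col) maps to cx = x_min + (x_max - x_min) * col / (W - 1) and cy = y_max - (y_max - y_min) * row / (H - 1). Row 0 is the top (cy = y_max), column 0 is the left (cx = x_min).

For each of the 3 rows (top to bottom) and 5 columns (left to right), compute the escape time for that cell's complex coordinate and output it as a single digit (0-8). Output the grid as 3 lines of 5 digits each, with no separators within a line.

(row=0, col=0): c = -0.5400 + 0.5100i → escape time 8
(row=0, col=1): c = -0.2825 + 0.5100i → escape time 8
(row=0, col=2): c = -0.0250 + 0.5100i → escape time 8
(row=0, col=3): c = 0.2325 + 0.5100i → escape time 8
(row=0, col=4): c = 0.4900 + 0.5100i → escape time 5
(row=1, col=0): c = -0.5400 + 0.1050i → escape time 8
(row=1, col=1): c = -0.2825 + 0.1050i → escape time 8
(row=1, col=2): c = -0.0250 + 0.1050i → escape time 8
(row=1, col=3): c = 0.2325 + 0.1050i → escape time 8
(row=1, col=4): c = 0.4900 + 0.1050i → escape time 5
(row=2, col=0): c = -0.5400 + -0.3000i → escape time 8
(row=2, col=1): c = -0.2825 + -0.3000i → escape time 8
(row=2, col=2): c = -0.0250 + -0.3000i → escape time 8
(row=2, col=3): c = 0.2325 + -0.3000i → escape time 8
(row=2, col=4): c = 0.4900 + -0.3000i → escape time 6

Answer: 88885
88885
88886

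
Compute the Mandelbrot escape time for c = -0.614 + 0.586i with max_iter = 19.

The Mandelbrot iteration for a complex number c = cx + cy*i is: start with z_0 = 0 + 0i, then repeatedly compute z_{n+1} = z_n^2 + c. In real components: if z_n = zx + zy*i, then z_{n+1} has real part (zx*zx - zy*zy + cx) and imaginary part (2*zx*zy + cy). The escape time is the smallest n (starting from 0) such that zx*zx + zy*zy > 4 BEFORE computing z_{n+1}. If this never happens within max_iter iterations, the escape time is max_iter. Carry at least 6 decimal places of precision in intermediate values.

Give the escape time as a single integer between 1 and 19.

z_0 = 0 + 0i, c = -0.6140 + 0.5860i
Iter 1: z = -0.6140 + 0.5860i, |z|^2 = 0.7204
Iter 2: z = -0.5804 + -0.1336i, |z|^2 = 0.3547
Iter 3: z = -0.2950 + 0.7411i, |z|^2 = 0.6362
Iter 4: z = -1.0762 + 0.1488i, |z|^2 = 1.1803
Iter 5: z = 0.5221 + 0.2658i, |z|^2 = 0.3432
Iter 6: z = -0.4121 + 0.8635i, |z|^2 = 0.9155
Iter 7: z = -1.1898 + -0.1257i, |z|^2 = 1.4315
Iter 8: z = 0.7859 + 0.8850i, |z|^2 = 1.4010
Iter 9: z = -0.7796 + 1.9772i, |z|^2 = 4.5170
Escaped at iteration 9

Answer: 9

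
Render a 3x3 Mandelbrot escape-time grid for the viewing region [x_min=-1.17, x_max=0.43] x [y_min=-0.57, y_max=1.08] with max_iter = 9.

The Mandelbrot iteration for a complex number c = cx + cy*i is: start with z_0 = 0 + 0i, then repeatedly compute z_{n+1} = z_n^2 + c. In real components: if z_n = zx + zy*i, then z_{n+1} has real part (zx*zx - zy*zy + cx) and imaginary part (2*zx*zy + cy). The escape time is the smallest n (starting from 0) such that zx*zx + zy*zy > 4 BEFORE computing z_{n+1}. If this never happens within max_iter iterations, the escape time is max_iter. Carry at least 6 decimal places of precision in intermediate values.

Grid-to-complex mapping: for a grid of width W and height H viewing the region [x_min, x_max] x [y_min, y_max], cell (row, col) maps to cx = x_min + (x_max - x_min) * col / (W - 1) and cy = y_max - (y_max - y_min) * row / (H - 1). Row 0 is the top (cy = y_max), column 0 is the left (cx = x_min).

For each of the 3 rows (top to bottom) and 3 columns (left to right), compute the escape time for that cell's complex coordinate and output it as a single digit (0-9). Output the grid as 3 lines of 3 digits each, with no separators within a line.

(row=0, col=0): c = -1.1700 + 1.0800i → escape time 3
(row=0, col=1): c = -0.3700 + 1.0800i → escape time 4
(row=0, col=2): c = 0.4300 + 1.0800i → escape time 2
(row=1, col=0): c = -1.1700 + 0.2550i → escape time 9
(row=1, col=1): c = -0.3700 + 0.2550i → escape time 9
(row=1, col=2): c = 0.4300 + 0.2550i → escape time 9
(row=2, col=0): c = -1.1700 + -0.5700i → escape time 4
(row=2, col=1): c = -0.3700 + -0.5700i → escape time 9
(row=2, col=2): c = 0.4300 + -0.5700i → escape time 6

Answer: 342
999
496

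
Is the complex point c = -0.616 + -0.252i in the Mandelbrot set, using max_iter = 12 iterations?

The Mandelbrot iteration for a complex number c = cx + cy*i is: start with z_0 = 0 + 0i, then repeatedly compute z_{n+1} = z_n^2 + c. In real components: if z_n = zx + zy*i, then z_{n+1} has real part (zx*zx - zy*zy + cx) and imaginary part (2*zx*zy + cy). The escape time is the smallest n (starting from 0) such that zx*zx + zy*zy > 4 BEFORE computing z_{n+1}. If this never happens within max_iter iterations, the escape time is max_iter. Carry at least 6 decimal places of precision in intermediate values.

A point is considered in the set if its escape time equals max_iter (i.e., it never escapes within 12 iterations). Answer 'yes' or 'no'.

z_0 = 0 + 0i, c = -0.6160 + -0.2520i
Iter 1: z = -0.6160 + -0.2520i, |z|^2 = 0.4430
Iter 2: z = -0.3000 + 0.0585i, |z|^2 = 0.0934
Iter 3: z = -0.5294 + -0.2871i, |z|^2 = 0.3627
Iter 4: z = -0.4182 + 0.0520i, |z|^2 = 0.1776
Iter 5: z = -0.4438 + -0.2955i, |z|^2 = 0.2843
Iter 6: z = -0.5063 + 0.0103i, |z|^2 = 0.2564
Iter 7: z = -0.3598 + -0.2624i, |z|^2 = 0.1983
Iter 8: z = -0.5554 + -0.0632i, |z|^2 = 0.3125
Iter 9: z = -0.3115 + -0.1818i, |z|^2 = 0.1301
Iter 10: z = -0.5520 + -0.1387i, |z|^2 = 0.3240
Iter 11: z = -0.3305 + -0.0988i, |z|^2 = 0.1190
Did not escape in 12 iterations → in set

Answer: yes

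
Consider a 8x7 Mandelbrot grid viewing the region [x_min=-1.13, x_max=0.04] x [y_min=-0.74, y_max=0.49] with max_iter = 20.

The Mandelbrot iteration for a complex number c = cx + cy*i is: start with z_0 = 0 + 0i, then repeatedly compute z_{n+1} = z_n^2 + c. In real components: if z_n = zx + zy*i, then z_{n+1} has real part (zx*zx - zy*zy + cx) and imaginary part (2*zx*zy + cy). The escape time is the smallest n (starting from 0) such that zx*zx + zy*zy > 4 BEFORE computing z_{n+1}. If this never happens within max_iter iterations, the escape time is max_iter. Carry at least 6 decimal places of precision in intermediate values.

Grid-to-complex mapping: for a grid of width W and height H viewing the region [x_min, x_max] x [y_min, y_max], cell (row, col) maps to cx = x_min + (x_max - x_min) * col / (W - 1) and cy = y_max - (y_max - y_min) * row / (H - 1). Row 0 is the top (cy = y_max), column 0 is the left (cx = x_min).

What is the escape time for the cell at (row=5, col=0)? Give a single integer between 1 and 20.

z_0 = 0 + 0i, c = -1.1300 + -0.5350i
Iter 1: z = -1.1300 + -0.5350i, |z|^2 = 1.5631
Iter 2: z = -0.1393 + 0.6741i, |z|^2 = 0.4738
Iter 3: z = -1.5650 + -0.7228i, |z|^2 = 2.9717
Iter 4: z = 0.7967 + 1.7275i, |z|^2 = 3.6190
Iter 5: z = -3.4794 + 2.2177i, |z|^2 = 17.0244
Escaped at iteration 5

Answer: 5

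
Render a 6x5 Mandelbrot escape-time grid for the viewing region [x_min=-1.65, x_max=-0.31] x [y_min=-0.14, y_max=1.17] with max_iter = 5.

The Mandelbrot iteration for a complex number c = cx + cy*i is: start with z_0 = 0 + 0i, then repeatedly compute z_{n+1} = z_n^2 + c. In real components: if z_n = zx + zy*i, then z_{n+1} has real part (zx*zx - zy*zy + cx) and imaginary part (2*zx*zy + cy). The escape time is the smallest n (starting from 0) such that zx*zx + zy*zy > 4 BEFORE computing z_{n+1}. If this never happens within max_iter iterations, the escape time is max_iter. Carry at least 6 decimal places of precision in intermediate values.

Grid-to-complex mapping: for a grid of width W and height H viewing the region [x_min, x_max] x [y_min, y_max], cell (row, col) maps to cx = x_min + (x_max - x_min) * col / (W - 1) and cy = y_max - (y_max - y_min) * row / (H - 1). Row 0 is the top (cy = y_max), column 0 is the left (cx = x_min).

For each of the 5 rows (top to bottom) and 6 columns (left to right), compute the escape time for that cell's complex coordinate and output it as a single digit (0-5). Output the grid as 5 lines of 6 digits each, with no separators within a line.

(row=0, col=0): c = -1.6500 + 1.1700i → escape time 1
(row=0, col=1): c = -1.3820 + 1.1700i → escape time 2
(row=0, col=2): c = -1.1140 + 1.1700i → escape time 3
(row=0, col=3): c = -0.8460 + 1.1700i → escape time 3
(row=0, col=4): c = -0.5780 + 1.1700i → escape time 3
(row=0, col=5): c = -0.3100 + 1.1700i → escape time 3
(row=1, col=0): c = -1.6500 + 0.8425i → escape time 3
(row=1, col=1): c = -1.3820 + 0.8425i → escape time 3
(row=1, col=2): c = -1.1140 + 0.8425i → escape time 3
(row=1, col=3): c = -0.8460 + 0.8425i → escape time 4
(row=1, col=4): c = -0.5780 + 0.8425i → escape time 4
(row=1, col=5): c = -0.3100 + 0.8425i → escape time 5
(row=2, col=0): c = -1.6500 + 0.5150i → escape time 3
(row=2, col=1): c = -1.3820 + 0.5150i → escape time 3
(row=2, col=2): c = -1.1140 + 0.5150i → escape time 5
(row=2, col=3): c = -0.8460 + 0.5150i → escape time 5
(row=2, col=4): c = -0.5780 + 0.5150i → escape time 5
(row=2, col=5): c = -0.3100 + 0.5150i → escape time 5
(row=3, col=0): c = -1.6500 + 0.1875i → escape time 4
(row=3, col=1): c = -1.3820 + 0.1875i → escape time 5
(row=3, col=2): c = -1.1140 + 0.1875i → escape time 5
(row=3, col=3): c = -0.8460 + 0.1875i → escape time 5
(row=3, col=4): c = -0.5780 + 0.1875i → escape time 5
(row=3, col=5): c = -0.3100 + 0.1875i → escape time 5
(row=4, col=0): c = -1.6500 + -0.1400i → escape time 5
(row=4, col=1): c = -1.3820 + -0.1400i → escape time 5
(row=4, col=2): c = -1.1140 + -0.1400i → escape time 5
(row=4, col=3): c = -0.8460 + -0.1400i → escape time 5
(row=4, col=4): c = -0.5780 + -0.1400i → escape time 5
(row=4, col=5): c = -0.3100 + -0.1400i → escape time 5

Answer: 123333
333445
335555
455555
555555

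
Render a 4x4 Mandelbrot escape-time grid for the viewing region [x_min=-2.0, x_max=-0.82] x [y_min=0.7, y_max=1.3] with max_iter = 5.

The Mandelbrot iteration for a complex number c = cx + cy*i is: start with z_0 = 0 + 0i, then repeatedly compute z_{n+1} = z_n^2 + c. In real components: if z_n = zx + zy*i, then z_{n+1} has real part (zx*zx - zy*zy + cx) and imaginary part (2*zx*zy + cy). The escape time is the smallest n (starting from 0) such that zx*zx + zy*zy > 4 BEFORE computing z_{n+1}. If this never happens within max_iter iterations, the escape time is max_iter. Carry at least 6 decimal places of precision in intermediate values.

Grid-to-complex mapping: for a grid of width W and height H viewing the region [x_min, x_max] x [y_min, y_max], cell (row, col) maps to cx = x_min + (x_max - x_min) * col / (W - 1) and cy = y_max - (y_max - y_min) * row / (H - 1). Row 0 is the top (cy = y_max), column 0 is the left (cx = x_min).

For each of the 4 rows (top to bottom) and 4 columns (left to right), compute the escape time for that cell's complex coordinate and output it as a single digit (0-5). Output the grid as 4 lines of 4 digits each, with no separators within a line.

Answer: 1122
1233
1333
1334

Derivation:
(row=0, col=0): c = -2.0000 + 1.3000i → escape time 1
(row=0, col=1): c = -1.6067 + 1.3000i → escape time 1
(row=0, col=2): c = -1.2133 + 1.3000i → escape time 2
(row=0, col=3): c = -0.8200 + 1.3000i → escape time 2
(row=1, col=0): c = -2.0000 + 1.1000i → escape time 1
(row=1, col=1): c = -1.6067 + 1.1000i → escape time 2
(row=1, col=2): c = -1.2133 + 1.1000i → escape time 3
(row=1, col=3): c = -0.8200 + 1.1000i → escape time 3
(row=2, col=0): c = -2.0000 + 0.9000i → escape time 1
(row=2, col=1): c = -1.6067 + 0.9000i → escape time 3
(row=2, col=2): c = -1.2133 + 0.9000i → escape time 3
(row=2, col=3): c = -0.8200 + 0.9000i → escape time 3
(row=3, col=0): c = -2.0000 + 0.7000i → escape time 1
(row=3, col=1): c = -1.6067 + 0.7000i → escape time 3
(row=3, col=2): c = -1.2133 + 0.7000i → escape time 3
(row=3, col=3): c = -0.8200 + 0.7000i → escape time 4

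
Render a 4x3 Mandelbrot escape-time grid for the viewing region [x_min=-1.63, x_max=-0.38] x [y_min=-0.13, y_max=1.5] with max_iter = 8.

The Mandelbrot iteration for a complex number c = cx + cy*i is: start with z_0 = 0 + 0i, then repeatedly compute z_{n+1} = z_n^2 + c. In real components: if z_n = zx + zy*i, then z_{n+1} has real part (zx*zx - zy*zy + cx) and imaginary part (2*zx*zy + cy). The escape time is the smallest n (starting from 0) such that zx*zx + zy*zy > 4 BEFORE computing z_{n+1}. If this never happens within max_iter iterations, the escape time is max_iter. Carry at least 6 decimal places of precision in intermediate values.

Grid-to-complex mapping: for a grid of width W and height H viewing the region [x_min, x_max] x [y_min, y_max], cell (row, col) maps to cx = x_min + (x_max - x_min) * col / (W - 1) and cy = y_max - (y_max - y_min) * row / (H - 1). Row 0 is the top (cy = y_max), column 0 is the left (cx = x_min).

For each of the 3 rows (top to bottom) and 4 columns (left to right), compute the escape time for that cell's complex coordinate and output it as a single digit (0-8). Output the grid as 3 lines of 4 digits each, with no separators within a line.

(row=0, col=0): c = -1.6300 + 1.5000i → escape time 1
(row=0, col=1): c = -1.2133 + 1.5000i → escape time 2
(row=0, col=2): c = -0.7967 + 1.5000i → escape time 2
(row=0, col=3): c = -0.3800 + 1.5000i → escape time 2
(row=1, col=0): c = -1.6300 + 0.6850i → escape time 3
(row=1, col=1): c = -1.2133 + 0.6850i → escape time 3
(row=1, col=2): c = -0.7967 + 0.6850i → escape time 4
(row=1, col=3): c = -0.3800 + 0.6850i → escape time 8
(row=2, col=0): c = -1.6300 + -0.1300i → escape time 5
(row=2, col=1): c = -1.2133 + -0.1300i → escape time 8
(row=2, col=2): c = -0.7967 + -0.1300i → escape time 8
(row=2, col=3): c = -0.3800 + -0.1300i → escape time 8

Answer: 1222
3348
5888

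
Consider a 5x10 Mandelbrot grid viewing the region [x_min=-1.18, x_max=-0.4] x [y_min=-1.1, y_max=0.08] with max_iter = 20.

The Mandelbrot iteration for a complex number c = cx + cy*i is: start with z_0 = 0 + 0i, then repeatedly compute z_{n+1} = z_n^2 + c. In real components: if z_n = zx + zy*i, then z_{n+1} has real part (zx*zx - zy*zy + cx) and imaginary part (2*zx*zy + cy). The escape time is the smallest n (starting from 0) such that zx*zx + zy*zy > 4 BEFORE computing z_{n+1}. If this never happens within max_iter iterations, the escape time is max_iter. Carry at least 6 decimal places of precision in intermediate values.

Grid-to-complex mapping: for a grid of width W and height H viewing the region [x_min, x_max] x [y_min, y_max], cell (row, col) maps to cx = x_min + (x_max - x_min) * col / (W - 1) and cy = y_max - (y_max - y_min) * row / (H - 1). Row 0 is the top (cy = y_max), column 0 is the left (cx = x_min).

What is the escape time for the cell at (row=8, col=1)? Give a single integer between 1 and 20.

z_0 = 0 + 0i, c = -0.9850 + -0.9689i
Iter 1: z = -0.9850 + -0.9689i, |z|^2 = 1.9090
Iter 2: z = -0.9535 + 0.9398i, |z|^2 = 1.7925
Iter 3: z = -0.9591 + -2.7612i, |z|^2 = 8.5439
Escaped at iteration 3

Answer: 3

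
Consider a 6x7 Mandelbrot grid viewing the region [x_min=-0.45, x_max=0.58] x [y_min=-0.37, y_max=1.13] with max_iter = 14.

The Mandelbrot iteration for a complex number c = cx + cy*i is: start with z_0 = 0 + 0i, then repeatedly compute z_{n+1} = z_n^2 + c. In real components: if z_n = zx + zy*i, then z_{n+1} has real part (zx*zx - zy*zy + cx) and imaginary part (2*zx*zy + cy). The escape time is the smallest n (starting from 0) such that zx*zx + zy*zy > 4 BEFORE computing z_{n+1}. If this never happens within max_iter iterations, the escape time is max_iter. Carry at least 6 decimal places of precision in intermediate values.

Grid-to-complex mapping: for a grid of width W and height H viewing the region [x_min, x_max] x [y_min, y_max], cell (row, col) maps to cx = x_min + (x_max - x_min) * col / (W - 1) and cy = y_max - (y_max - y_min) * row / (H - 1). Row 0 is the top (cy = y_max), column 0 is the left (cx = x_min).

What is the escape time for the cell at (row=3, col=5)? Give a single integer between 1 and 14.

Answer: 4

Derivation:
z_0 = 0 + 0i, c = 0.5800 + 0.3800i
Iter 1: z = 0.5800 + 0.3800i, |z|^2 = 0.4808
Iter 2: z = 0.7720 + 0.8208i, |z|^2 = 1.2697
Iter 3: z = 0.5023 + 1.6473i, |z|^2 = 2.9659
Iter 4: z = -1.8814 + 2.0348i, |z|^2 = 7.6800
Escaped at iteration 4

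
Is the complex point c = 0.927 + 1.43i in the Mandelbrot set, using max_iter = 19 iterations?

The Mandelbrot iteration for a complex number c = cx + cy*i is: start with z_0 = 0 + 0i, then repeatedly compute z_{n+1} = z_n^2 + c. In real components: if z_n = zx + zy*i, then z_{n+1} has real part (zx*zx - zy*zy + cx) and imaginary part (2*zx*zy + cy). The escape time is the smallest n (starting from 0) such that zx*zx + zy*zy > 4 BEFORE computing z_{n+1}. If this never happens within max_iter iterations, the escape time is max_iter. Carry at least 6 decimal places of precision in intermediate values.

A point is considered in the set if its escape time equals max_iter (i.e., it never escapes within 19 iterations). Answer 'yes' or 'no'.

z_0 = 0 + 0i, c = 0.9270 + 1.4300i
Iter 1: z = 0.9270 + 1.4300i, |z|^2 = 2.9042
Iter 2: z = -0.2586 + 4.0812i, |z|^2 = 16.7232
Escaped at iteration 2

Answer: no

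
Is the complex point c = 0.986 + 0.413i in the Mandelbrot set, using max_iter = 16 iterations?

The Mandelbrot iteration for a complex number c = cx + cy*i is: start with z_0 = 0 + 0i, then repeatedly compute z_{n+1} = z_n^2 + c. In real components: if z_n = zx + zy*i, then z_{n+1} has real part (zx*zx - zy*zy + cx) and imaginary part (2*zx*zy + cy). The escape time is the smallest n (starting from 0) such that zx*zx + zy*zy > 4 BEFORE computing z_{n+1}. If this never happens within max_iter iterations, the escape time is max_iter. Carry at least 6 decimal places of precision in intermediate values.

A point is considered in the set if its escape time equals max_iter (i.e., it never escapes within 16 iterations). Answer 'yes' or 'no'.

z_0 = 0 + 0i, c = 0.9860 + 0.4130i
Iter 1: z = 0.9860 + 0.4130i, |z|^2 = 1.1428
Iter 2: z = 1.7876 + 1.2274i, |z|^2 = 4.7022
Escaped at iteration 2

Answer: no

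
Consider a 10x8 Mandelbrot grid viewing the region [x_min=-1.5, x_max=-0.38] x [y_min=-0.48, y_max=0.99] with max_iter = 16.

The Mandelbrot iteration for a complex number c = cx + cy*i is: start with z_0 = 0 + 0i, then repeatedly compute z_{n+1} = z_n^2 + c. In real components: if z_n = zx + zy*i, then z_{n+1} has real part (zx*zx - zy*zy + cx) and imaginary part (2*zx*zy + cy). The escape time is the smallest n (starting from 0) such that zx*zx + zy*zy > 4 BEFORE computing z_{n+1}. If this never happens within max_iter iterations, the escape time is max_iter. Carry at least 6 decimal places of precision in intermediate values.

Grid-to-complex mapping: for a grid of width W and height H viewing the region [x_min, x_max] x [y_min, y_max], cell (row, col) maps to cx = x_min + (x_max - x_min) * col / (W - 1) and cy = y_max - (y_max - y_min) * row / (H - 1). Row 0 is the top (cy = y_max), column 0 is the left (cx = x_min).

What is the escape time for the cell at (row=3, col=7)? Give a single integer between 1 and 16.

Answer: 16

Derivation:
z_0 = 0 + 0i, c = -0.6289 + 0.3600i
Iter 1: z = -0.6289 + 0.3600i, |z|^2 = 0.5251
Iter 2: z = -0.3630 + -0.0928i, |z|^2 = 0.1404
Iter 3: z = -0.5057 + 0.4274i, |z|^2 = 0.4384
Iter 4: z = -0.5558 + -0.0723i, |z|^2 = 0.3141
Iter 5: z = -0.3252 + 0.4403i, |z|^2 = 0.2997
Iter 6: z = -0.7170 + 0.0736i, |z|^2 = 0.5195
Iter 7: z = -0.1202 + 0.2545i, |z|^2 = 0.0792
Iter 8: z = -0.6792 + 0.2988i, |z|^2 = 0.5506
Iter 9: z = -0.2568 + -0.0459i, |z|^2 = 0.0681
Iter 10: z = -0.5650 + 0.3836i, |z|^2 = 0.4664
Iter 11: z = -0.4568 + -0.0735i, |z|^2 = 0.2140
Iter 12: z = -0.4256 + 0.4271i, |z|^2 = 0.3636
Iter 13: z = -0.6301 + -0.0036i, |z|^2 = 0.3971
Iter 14: z = -0.2318 + 0.3645i, |z|^2 = 0.1866
Iter 15: z = -0.7080 + 0.1910i, |z|^2 = 0.5378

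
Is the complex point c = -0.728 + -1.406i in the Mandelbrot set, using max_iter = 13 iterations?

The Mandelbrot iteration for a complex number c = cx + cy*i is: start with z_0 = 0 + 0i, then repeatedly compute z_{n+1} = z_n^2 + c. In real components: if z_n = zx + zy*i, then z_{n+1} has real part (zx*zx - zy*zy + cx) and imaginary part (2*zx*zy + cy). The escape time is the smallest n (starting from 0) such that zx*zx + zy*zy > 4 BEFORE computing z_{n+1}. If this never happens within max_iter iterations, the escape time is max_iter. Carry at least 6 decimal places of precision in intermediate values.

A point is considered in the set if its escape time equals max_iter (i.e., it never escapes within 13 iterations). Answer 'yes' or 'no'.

z_0 = 0 + 0i, c = -0.7280 + -1.4060i
Iter 1: z = -0.7280 + -1.4060i, |z|^2 = 2.5068
Iter 2: z = -2.1749 + 0.6411i, |z|^2 = 5.1410
Escaped at iteration 2

Answer: no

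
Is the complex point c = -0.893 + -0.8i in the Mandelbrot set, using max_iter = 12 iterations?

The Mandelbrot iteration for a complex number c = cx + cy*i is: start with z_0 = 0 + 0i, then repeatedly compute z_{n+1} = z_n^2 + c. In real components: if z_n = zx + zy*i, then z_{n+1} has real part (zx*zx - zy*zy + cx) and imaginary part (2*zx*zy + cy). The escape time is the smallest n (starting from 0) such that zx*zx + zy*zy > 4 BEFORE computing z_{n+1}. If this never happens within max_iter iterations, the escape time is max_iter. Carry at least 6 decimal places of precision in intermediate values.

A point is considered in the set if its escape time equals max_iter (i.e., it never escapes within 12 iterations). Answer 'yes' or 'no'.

Answer: no

Derivation:
z_0 = 0 + 0i, c = -0.8930 + -0.8000i
Iter 1: z = -0.8930 + -0.8000i, |z|^2 = 1.4374
Iter 2: z = -0.7356 + 0.6288i, |z|^2 = 0.9364
Iter 3: z = -0.7474 + -1.7250i, |z|^2 = 3.5343
Iter 4: z = -3.3102 + 1.7784i, |z|^2 = 14.1201
Escaped at iteration 4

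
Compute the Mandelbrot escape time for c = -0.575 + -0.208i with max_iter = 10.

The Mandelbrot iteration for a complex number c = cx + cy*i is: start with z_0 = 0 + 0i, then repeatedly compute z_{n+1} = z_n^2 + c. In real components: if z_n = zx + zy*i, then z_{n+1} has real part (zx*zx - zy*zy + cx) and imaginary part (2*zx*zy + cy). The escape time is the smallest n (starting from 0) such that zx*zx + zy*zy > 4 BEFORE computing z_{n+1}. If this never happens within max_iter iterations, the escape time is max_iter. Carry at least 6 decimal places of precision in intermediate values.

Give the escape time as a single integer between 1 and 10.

z_0 = 0 + 0i, c = -0.5750 + -0.2080i
Iter 1: z = -0.5750 + -0.2080i, |z|^2 = 0.3739
Iter 2: z = -0.2876 + 0.0312i, |z|^2 = 0.0837
Iter 3: z = -0.4932 + -0.2259i, |z|^2 = 0.2943
Iter 4: z = -0.3828 + 0.0149i, |z|^2 = 0.1467
Iter 5: z = -0.4287 + -0.2194i, |z|^2 = 0.2319
Iter 6: z = -0.4393 + -0.0199i, |z|^2 = 0.1934
Iter 7: z = -0.3824 + -0.1905i, |z|^2 = 0.1825
Iter 8: z = -0.4651 + -0.0623i, |z|^2 = 0.2202
Iter 9: z = -0.3626 + -0.1501i, |z|^2 = 0.1540

Answer: 10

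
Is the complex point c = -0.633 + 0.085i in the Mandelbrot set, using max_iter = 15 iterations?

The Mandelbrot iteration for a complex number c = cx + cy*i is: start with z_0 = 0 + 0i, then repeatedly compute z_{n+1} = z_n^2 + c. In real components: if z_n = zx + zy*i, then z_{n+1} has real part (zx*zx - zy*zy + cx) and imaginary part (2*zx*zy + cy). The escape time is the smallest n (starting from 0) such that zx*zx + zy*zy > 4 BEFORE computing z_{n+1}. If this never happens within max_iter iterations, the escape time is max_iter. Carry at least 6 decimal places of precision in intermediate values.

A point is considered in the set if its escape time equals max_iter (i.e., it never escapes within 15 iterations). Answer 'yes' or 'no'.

Answer: yes

Derivation:
z_0 = 0 + 0i, c = -0.6330 + 0.0850i
Iter 1: z = -0.6330 + 0.0850i, |z|^2 = 0.4079
Iter 2: z = -0.2395 + -0.0226i, |z|^2 = 0.0579
Iter 3: z = -0.5761 + 0.0958i, |z|^2 = 0.3411
Iter 4: z = -0.3103 + -0.0254i, |z|^2 = 0.0969
Iter 5: z = -0.5374 + 0.1008i, |z|^2 = 0.2989
Iter 6: z = -0.3544 + -0.0233i, |z|^2 = 0.1261
Iter 7: z = -0.5080 + 0.1015i, |z|^2 = 0.2683
Iter 8: z = -0.3853 + -0.0181i, |z|^2 = 0.1488
Iter 9: z = -0.4849 + 0.0990i, |z|^2 = 0.2449
Iter 10: z = -0.4077 + -0.0110i, |z|^2 = 0.1663
Iter 11: z = -0.4669 + 0.0940i, |z|^2 = 0.2268
Iter 12: z = -0.4238 + -0.0027i, |z|^2 = 0.1796
Iter 13: z = -0.4534 + 0.0873i, |z|^2 = 0.2132
Iter 14: z = -0.4351 + 0.0058i, |z|^2 = 0.1893
Did not escape in 15 iterations → in set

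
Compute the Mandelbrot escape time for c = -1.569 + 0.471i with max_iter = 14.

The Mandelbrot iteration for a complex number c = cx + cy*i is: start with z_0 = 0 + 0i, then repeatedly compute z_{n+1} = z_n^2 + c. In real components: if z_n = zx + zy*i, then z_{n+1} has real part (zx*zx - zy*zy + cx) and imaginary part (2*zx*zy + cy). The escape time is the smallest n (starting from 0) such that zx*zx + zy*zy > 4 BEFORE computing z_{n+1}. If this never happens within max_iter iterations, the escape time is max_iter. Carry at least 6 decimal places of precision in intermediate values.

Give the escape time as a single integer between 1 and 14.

z_0 = 0 + 0i, c = -1.5690 + 0.4710i
Iter 1: z = -1.5690 + 0.4710i, |z|^2 = 2.6836
Iter 2: z = 0.6709 + -1.0070i, |z|^2 = 1.4642
Iter 3: z = -2.1329 + -0.8802i, |z|^2 = 5.3241
Escaped at iteration 3

Answer: 3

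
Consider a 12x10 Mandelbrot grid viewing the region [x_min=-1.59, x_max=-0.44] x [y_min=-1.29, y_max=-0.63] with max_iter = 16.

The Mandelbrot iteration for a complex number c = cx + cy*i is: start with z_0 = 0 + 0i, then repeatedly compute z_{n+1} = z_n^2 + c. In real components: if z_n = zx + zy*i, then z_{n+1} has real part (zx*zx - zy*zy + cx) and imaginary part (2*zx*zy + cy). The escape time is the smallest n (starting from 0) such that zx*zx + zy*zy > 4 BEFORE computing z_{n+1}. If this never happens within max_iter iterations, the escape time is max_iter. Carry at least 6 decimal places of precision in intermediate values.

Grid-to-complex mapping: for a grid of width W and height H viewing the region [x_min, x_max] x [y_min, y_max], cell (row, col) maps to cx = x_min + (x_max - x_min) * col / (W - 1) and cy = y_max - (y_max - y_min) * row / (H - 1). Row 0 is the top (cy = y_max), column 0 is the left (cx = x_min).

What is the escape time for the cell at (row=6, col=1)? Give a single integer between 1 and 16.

z_0 = 0 + 0i, c = -1.4855 + -1.0700i
Iter 1: z = -1.4855 + -1.0700i, |z|^2 = 3.3515
Iter 2: z = -0.4238 + 2.1089i, |z|^2 = 4.6269
Escaped at iteration 2

Answer: 2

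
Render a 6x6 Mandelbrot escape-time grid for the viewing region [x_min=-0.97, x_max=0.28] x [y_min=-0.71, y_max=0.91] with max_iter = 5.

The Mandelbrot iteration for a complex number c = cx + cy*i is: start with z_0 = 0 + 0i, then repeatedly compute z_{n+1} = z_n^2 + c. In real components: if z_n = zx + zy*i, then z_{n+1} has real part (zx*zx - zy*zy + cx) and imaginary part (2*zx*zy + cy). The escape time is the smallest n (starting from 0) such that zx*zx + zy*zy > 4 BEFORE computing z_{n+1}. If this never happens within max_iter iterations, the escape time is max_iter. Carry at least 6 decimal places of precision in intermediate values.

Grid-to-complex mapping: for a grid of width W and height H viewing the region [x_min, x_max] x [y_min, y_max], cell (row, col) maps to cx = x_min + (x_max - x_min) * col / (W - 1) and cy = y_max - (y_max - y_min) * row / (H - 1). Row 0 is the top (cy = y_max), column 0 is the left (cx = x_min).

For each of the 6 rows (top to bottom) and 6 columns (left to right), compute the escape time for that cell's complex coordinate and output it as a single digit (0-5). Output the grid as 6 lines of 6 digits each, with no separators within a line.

Answer: 344554
555555
555555
555555
555555
455555

Derivation:
(row=0, col=0): c = -0.9700 + 0.9100i → escape time 3
(row=0, col=1): c = -0.7200 + 0.9100i → escape time 4
(row=0, col=2): c = -0.4700 + 0.9100i → escape time 4
(row=0, col=3): c = -0.2200 + 0.9100i → escape time 5
(row=0, col=4): c = 0.0300 + 0.9100i → escape time 5
(row=0, col=5): c = 0.2800 + 0.9100i → escape time 4
(row=1, col=0): c = -0.9700 + 0.5860i → escape time 5
(row=1, col=1): c = -0.7200 + 0.5860i → escape time 5
(row=1, col=2): c = -0.4700 + 0.5860i → escape time 5
(row=1, col=3): c = -0.2200 + 0.5860i → escape time 5
(row=1, col=4): c = 0.0300 + 0.5860i → escape time 5
(row=1, col=5): c = 0.2800 + 0.5860i → escape time 5
(row=2, col=0): c = -0.9700 + 0.2620i → escape time 5
(row=2, col=1): c = -0.7200 + 0.2620i → escape time 5
(row=2, col=2): c = -0.4700 + 0.2620i → escape time 5
(row=2, col=3): c = -0.2200 + 0.2620i → escape time 5
(row=2, col=4): c = 0.0300 + 0.2620i → escape time 5
(row=2, col=5): c = 0.2800 + 0.2620i → escape time 5
(row=3, col=0): c = -0.9700 + -0.0620i → escape time 5
(row=3, col=1): c = -0.7200 + -0.0620i → escape time 5
(row=3, col=2): c = -0.4700 + -0.0620i → escape time 5
(row=3, col=3): c = -0.2200 + -0.0620i → escape time 5
(row=3, col=4): c = 0.0300 + -0.0620i → escape time 5
(row=3, col=5): c = 0.2800 + -0.0620i → escape time 5
(row=4, col=0): c = -0.9700 + -0.3860i → escape time 5
(row=4, col=1): c = -0.7200 + -0.3860i → escape time 5
(row=4, col=2): c = -0.4700 + -0.3860i → escape time 5
(row=4, col=3): c = -0.2200 + -0.3860i → escape time 5
(row=4, col=4): c = 0.0300 + -0.3860i → escape time 5
(row=4, col=5): c = 0.2800 + -0.3860i → escape time 5
(row=5, col=0): c = -0.9700 + -0.7100i → escape time 4
(row=5, col=1): c = -0.7200 + -0.7100i → escape time 5
(row=5, col=2): c = -0.4700 + -0.7100i → escape time 5
(row=5, col=3): c = -0.2200 + -0.7100i → escape time 5
(row=5, col=4): c = 0.0300 + -0.7100i → escape time 5
(row=5, col=5): c = 0.2800 + -0.7100i → escape time 5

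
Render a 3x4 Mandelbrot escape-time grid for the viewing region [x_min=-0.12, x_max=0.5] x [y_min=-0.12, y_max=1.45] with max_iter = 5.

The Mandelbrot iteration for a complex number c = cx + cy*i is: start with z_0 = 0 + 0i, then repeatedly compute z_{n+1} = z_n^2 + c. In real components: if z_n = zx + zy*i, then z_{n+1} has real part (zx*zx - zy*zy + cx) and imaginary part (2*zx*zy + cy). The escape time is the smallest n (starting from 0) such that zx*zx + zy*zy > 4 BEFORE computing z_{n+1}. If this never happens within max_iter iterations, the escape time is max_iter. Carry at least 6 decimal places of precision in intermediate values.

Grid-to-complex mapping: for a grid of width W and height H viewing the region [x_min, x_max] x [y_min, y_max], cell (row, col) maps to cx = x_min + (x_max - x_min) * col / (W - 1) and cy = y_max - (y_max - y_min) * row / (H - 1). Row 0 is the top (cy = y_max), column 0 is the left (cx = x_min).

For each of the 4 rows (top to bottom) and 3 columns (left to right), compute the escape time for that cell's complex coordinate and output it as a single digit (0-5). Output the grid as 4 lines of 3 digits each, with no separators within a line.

Answer: 222
543
555
555

Derivation:
(row=0, col=0): c = -0.1200 + 1.4500i → escape time 2
(row=0, col=1): c = 0.1900 + 1.4500i → escape time 2
(row=0, col=2): c = 0.5000 + 1.4500i → escape time 2
(row=1, col=0): c = -0.1200 + 0.9267i → escape time 5
(row=1, col=1): c = 0.1900 + 0.9267i → escape time 4
(row=1, col=2): c = 0.5000 + 0.9267i → escape time 3
(row=2, col=0): c = -0.1200 + 0.4033i → escape time 5
(row=2, col=1): c = 0.1900 + 0.4033i → escape time 5
(row=2, col=2): c = 0.5000 + 0.4033i → escape time 5
(row=3, col=0): c = -0.1200 + -0.1200i → escape time 5
(row=3, col=1): c = 0.1900 + -0.1200i → escape time 5
(row=3, col=2): c = 0.5000 + -0.1200i → escape time 5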